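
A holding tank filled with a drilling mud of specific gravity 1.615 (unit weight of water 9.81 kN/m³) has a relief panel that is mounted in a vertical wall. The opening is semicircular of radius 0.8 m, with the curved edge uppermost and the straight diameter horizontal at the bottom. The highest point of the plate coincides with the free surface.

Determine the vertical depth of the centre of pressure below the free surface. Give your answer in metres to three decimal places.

h_p = 0.558 m

γ = 1.615 × 9.81 = 15.84315 kN/m³.
The centroid lies 4r/(3π) = 0.339531 m above the diameter, so r − 4r/(3π) = 0.8 − 0.339531 = 0.460469 m below the topmost point, so the centroid depth is h_c = 0.460469 m.
A = πr²/2 = π × 0.8²/2 = 1.00531 m².
Resultant F = γ·h_c·A = 15.84315 × 0.460469 × 1.00531 = 7.33402 kN.
I_c = (π/8 − 8/(9π))·r⁴ = 0.109757 × 0.8⁴ = 0.0449565 m⁴.
Centre of pressure: y_p = y_c + I_c/(y_c·A) = 0.460469 + 0.0449565/(0.460469 × 1.00531) = 0.460469 + 0.0971163 = 0.557585 m along the plane.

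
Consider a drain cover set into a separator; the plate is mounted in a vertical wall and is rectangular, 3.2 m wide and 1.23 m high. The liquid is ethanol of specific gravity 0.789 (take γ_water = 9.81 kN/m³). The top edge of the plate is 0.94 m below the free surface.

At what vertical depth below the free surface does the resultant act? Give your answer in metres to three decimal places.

γ = 0.789 × 9.81 = 7.74009 kN/m³.
The centroid lies 1.23/2 = 0.615 m below the top edge, so the centroid depth is h_c = 0.94 + 0.615 = 1.555 m.
A = 3.2 × 1.23 = 3.936 m².
Resultant F = γ·h_c·A = 7.74009 × 1.555 × 3.936 = 47.3731 kN.
I_c = b·h³/12 = 3.2 × 1.23³/12 = 0.496231 m⁴.
Centre of pressure: y_p = y_c + I_c/(y_c·A) = 1.555 + 0.496231/(1.555 × 3.936) = 1.555 + 0.0810771 = 1.63608 m along the plane.

h_p = 1.636 m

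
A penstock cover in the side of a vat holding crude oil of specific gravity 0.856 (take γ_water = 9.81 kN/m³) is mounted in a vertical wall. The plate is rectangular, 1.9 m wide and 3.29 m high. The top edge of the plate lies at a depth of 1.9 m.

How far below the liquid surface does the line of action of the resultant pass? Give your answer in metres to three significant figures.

γ = 0.856 × 9.81 = 8.39736 kN/m³.
The centroid lies 3.29/2 = 1.645 m below the top edge, so the centroid depth is h_c = 1.9 + 1.645 = 3.545 m.
A = 1.9 × 3.29 = 6.251 m².
Resultant F = γ·h_c·A = 8.39736 × 3.545 × 6.251 = 186.084 kN.
I_c = b·h³/12 = 1.9 × 3.29³/12 = 5.63845 m⁴.
Centre of pressure: y_p = y_c + I_c/(y_c·A) = 3.545 + 5.63845/(3.545 × 6.251) = 3.545 + 0.254445 = 3.79944 m along the plane.

h_p = 3.80 m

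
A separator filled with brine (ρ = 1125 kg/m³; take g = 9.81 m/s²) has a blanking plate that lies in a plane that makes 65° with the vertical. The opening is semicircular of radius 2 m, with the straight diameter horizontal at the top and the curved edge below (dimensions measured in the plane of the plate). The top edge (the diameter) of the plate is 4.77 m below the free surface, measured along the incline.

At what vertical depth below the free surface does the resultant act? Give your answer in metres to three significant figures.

γ = ρg = 1125 × 9.81 / 1000 = 11.03625 kN/m³.
The plate makes 65° with the vertical, i.e. θ = 90° − 65° = 25° to the horizontal. Measuring y along the incline from the free-surface line, vertical depth h = y·sinθ with sinθ = 0.422618.
The centroid of a semicircle lies 4r/(3π) = 0.848826 m from the diameter, here below the top edge, so y_c = 4.77 + 0.848826 = 5.61883 m and h_c = 5.61883 × 0.422618 = 2.37462 m.
A = πr²/2 = π × 2²/2 = 6.28319 m².
Resultant F = γ·h_c·A = 11.03625 × 2.37462 × 6.28319 = 164.663 kN.
I_c = (π/8 − 8/(9π))·r⁴ = 0.109757 × 2⁴ = 1.75611 m⁴.
Centre of pressure: y_p = y_c + I_c/(y_c·A) = 5.61883 + 1.75611/(5.61883 × 6.28319) = 5.61883 + 0.0497423 = 5.66857 m along the plane.
Vertically, h_p = y_p·sinθ = 5.66857 × 0.422618 = 2.39564 m.

h_p = 2.40 m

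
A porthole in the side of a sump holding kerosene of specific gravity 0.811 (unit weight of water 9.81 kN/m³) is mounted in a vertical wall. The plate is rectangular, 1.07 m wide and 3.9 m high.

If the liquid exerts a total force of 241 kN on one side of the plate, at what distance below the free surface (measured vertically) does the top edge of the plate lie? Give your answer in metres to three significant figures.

d_top ≈ 5.31 m

γ = 0.811 × 9.81 = 7.95591 kN/m³.
A = 1.07 × 3.9 = 4.173 m².
From F = γ·h_c·A, the centroid depth is h_c = 241/(7.95591 × 4.173) = 7.25903 m.
The centroid lies 3.9/2 = 1.95 m below the top edge, so the top edge sits at h_top = 7.25903 − 1.95 = 5.30903 m below the surface.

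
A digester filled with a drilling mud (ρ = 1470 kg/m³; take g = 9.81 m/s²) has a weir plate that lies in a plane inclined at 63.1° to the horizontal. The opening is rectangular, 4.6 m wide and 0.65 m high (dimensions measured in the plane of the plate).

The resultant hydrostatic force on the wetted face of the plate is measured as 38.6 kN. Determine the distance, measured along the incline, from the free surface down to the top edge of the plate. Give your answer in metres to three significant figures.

γ = ρg = 1470 × 9.81 / 1000 = 14.4207 kN/m³.
A = 4.6 × 0.65 = 2.99 m².
From F = γ·h_c·A, the centroid depth is h_c = 38.6/(14.4207 × 2.99) = 0.89522 m.
Let θ = 63.1° be the plate's angle to the horizontal; measure y along the incline from where the plane meets the free surface. Vertical depth h = y·sinθ with sinθ = 0.891798.
Along the incline, y_c = h_c/sinθ = 0.89522/0.891798 = 1.00384 m.
The centroid lies 0.65/2 = 0.325 m below the top edge, so the top edge sits at y_top = 1.00384 − 0.325 = 0.67884 m along the incline.

y_top ≈ 0.679 m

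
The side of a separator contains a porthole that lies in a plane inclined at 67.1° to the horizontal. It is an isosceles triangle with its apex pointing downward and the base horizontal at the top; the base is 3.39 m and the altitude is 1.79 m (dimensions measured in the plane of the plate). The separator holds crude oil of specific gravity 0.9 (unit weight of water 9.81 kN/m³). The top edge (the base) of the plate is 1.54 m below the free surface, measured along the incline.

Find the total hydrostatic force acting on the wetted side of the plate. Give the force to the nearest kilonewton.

F ≈ 53 kN

γ = 0.9 × 9.81 = 8.829 kN/m³.
Let θ = 67.1° be the plate's angle to the horizontal; measure y along the incline from where the plane meets the free surface. Vertical depth h = y·sinθ with sinθ = 0.921185.
With the apex down, the centroid sits h/3 = 1.79/3 = 0.596667 m below the base (the top edge), so y_c = 1.54 + 0.596667 = 2.13667 m and h_c = 2.13667 × 0.921185 = 1.96827 m.
A = ½ × 3.39 × 1.79 = 3.03405 m².
Resultant F = γ·h_c·A = 8.829 × 1.96827 × 3.03405 = 52.7253 kN.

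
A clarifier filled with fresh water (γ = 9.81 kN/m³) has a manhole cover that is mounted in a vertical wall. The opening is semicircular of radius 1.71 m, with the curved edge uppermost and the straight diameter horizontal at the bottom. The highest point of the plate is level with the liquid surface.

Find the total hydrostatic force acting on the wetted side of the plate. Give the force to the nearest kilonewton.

γ = 9.81 kN/m³.
The centroid lies 4r/(3π) = 0.725747 m above the diameter, so r − 4r/(3π) = 1.71 − 0.725747 = 0.984253 m below the topmost point, so the centroid depth is h_c = 0.984253 m.
A = πr²/2 = π × 1.71²/2 = 4.59317 m².
Resultant F = γ·h_c·A = 9.81 × 0.984253 × 4.59317 = 44.3495 kN.

F ≈ 44 kN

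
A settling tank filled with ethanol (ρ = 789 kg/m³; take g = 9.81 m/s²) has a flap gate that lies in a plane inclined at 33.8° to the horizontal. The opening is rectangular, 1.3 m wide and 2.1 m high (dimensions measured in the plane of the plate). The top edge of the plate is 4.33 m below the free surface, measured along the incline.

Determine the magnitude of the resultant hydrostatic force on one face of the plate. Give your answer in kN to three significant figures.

γ = ρg = 789 × 9.81 / 1000 = 7.74009 kN/m³.
Let θ = 33.8° be the plate's angle to the horizontal; measure y along the incline from where the plane meets the free surface. Vertical depth h = y·sinθ with sinθ = 0.556296.
The centroid lies 2.1/2 = 1.05 m below the top edge, so y_c = 4.33 + 1.05 = 5.38 m and h_c = 5.38 × 0.556296 = 2.99287 m.
A = 1.3 × 2.1 = 2.73 m².
Resultant F = γ·h_c·A = 7.74009 × 2.99287 × 2.73 = 63.2407 kN.

F ≈ 63.2 kN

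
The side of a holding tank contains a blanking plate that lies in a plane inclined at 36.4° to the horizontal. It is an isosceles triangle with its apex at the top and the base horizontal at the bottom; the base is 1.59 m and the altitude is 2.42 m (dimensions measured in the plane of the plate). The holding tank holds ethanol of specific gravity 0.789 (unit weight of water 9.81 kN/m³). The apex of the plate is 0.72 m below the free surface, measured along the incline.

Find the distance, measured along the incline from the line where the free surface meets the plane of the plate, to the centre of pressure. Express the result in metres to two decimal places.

y_p = 2.47 m

γ = 0.789 × 9.81 = 7.74009 kN/m³.
Let θ = 36.4° be the plate's angle to the horizontal; measure y along the incline from where the plane meets the free surface. Vertical depth h = y·sinθ with sinθ = 0.593419.
With the apex up, the centroid sits 2h/3 = 2 × 2.42/3 = 1.61333 m below the apex, so y_c = 0.72 + 1.61333 = 2.33333 m and h_c = 2.33333 × 0.593419 = 1.38464 m.
A = ½ × 1.59 × 2.42 = 1.9239 m².
Resultant F = γ·h_c·A = 7.74009 × 1.38464 × 1.9239 = 20.6189 kN.
I_c = b·h³/36 = 1.59 × 2.42³/36 = 0.625952 m⁴.
Centre of pressure: y_p = y_c + I_c/(y_c·A) = 2.33333 + 0.625952/(2.33333 × 1.9239) = 2.33333 + 0.139438 = 2.47277 m along the plane.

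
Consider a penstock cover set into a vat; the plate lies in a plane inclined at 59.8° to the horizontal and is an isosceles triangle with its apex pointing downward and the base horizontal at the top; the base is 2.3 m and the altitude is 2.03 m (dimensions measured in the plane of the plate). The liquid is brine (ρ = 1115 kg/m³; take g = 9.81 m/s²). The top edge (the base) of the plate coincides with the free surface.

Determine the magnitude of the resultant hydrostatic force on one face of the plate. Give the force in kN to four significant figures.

F ≈ 14.93 kN

γ = ρg = 1115 × 9.81 / 1000 = 10.93815 kN/m³.
Let θ = 59.8° be the plate's angle to the horizontal; measure y along the incline from where the plane meets the free surface. Vertical depth h = y·sinθ with sinθ = 0.864275.
With the apex down, the centroid sits h/3 = 2.03/3 = 0.676667 m below the base (the top edge), so y_c = 0.676667 m and h_c = 0.676667 × 0.864275 = 0.584826 m.
A = ½ × 2.3 × 2.03 = 2.3345 m².
Resultant F = γ·h_c·A = 10.93815 × 0.584826 × 2.3345 = 14.9336 kN.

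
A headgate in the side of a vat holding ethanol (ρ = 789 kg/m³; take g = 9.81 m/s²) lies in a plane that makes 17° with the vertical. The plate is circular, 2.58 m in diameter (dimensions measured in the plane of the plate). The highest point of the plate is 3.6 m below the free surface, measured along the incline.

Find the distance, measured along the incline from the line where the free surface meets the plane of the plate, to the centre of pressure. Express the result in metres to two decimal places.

γ = ρg = 789 × 9.81 / 1000 = 7.74009 kN/m³.
The plate makes 17° with the vertical, i.e. θ = 90° − 17° = 73° to the horizontal. Measuring y along the incline from the free-surface line, vertical depth h = y·sinθ with sinθ = 0.956305.
The centroid is at the centre, 1.29 m below the top of the plate, so y_c = 3.6 + 1.29 = 4.89 m and h_c = 4.89 × 0.956305 = 4.67633 m.
A = π(1.29)² = 5.22792 m².
Resultant F = γ·h_c·A = 7.74009 × 4.67633 × 5.22792 = 189.226 kN.
I_c = πr⁴/4 = π × 1.29⁴/4 = 2.17495 m⁴.
Centre of pressure: y_p = y_c + I_c/(y_c·A) = 4.89 + 2.17495/(4.89 × 5.22792) = 4.89 + 0.0850769 = 4.97508 m along the plane.

y_p = 4.98 m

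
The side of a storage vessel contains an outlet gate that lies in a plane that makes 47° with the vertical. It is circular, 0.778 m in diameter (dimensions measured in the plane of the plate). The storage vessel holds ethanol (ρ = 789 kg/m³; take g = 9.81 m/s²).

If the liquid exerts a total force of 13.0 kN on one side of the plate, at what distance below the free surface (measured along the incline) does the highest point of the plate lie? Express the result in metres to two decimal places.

y_top ≈ 4.79 m

γ = ρg = 789 × 9.81 / 1000 = 7.74009 kN/m³.
A = π(0.389)² = 0.475389 m².
From F = γ·h_c·A, the centroid depth is h_c = 13.0/(7.74009 × 0.475389) = 3.53304 m.
The plate makes 47° with the vertical, i.e. θ = 90° − 47° = 43° to the horizontal. Measuring y along the incline from the free-surface line, vertical depth h = y·sinθ with sinθ = 0.681998.
Along the incline, y_c = h_c/sinθ = 3.53304/0.681998 = 5.18043 m.
The centroid is at the centre, 0.389 m below the top of the plate, so the highest point sits at y_top = 5.18043 − 0.389 = 4.79143 m along the incline.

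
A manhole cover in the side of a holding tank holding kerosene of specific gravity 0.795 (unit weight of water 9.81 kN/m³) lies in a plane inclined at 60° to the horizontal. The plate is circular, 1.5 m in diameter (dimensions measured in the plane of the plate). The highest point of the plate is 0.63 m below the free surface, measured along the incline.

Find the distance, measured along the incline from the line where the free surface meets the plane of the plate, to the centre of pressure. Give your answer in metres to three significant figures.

y_p = 1.48 m

γ = 0.795 × 9.81 = 7.79895 kN/m³.
Let θ = 60° be the plate's angle to the horizontal; measure y along the incline from where the plane meets the free surface. Vertical depth h = y·sinθ with sinθ = 0.866025.
The centroid is at the centre, 0.75 m below the top of the plate, so y_c = 0.63 + 0.75 = 1.38 m and h_c = 1.38 × 0.866025 = 1.19511 m.
A = π(0.75)² = 1.76715 m².
Resultant F = γ·h_c·A = 7.79895 × 1.19511 × 1.76715 = 16.4709 kN.
I_c = πr⁴/4 = π × 0.75⁴/4 = 0.248505 m⁴.
Centre of pressure: y_p = y_c + I_c/(y_c·A) = 1.38 + 0.248505/(1.38 × 1.76715) = 1.38 + 0.101902 = 1.4819 m along the plane.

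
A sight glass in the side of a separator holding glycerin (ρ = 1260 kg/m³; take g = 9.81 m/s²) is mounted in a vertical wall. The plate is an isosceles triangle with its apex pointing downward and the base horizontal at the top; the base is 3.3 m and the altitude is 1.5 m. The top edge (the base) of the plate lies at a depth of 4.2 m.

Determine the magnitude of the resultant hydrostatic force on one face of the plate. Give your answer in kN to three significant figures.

γ = ρg = 1260 × 9.81 / 1000 = 12.3606 kN/m³.
With the apex down, the centroid sits h/3 = 1.5/3 = 0.5 m below the base (the top edge), so the centroid depth is h_c = 4.2 + 0.5 = 4.7 m.
A = ½ × 3.3 × 1.5 = 2.475 m².
Resultant F = γ·h_c·A = 12.3606 × 4.7 × 2.475 = 143.785 kN.

F ≈ 144 kN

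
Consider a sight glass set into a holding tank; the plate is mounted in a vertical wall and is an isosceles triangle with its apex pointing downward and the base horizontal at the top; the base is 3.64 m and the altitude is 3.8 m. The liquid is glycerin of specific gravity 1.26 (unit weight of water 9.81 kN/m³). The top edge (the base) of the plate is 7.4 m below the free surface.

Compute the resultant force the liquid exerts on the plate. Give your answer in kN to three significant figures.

F ≈ 741 kN

γ = 1.26 × 9.81 = 12.3606 kN/m³.
With the apex down, the centroid sits h/3 = 3.8/3 = 1.26667 m below the base (the top edge), so the centroid depth is h_c = 7.4 + 1.26667 = 8.66667 m.
A = ½ × 3.64 × 3.8 = 6.916 m².
Resultant F = γ·h_c·A = 12.3606 × 8.66667 × 6.916 = 740.878 kN.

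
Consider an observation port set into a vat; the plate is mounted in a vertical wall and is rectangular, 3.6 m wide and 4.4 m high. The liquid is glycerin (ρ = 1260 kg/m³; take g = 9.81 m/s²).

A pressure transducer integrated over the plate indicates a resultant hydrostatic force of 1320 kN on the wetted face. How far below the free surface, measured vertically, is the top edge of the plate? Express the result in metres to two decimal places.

d_top ≈ 4.54 m

γ = ρg = 1260 × 9.81 / 1000 = 12.3606 kN/m³.
A = 3.6 × 4.4 = 15.84 m².
From F = γ·h_c·A, the centroid depth is h_c = 1320/(12.3606 × 15.84) = 6.74185 m.
The centroid lies 4.4/2 = 2.2 m below the top edge, so the top edge sits at h_top = 6.74185 − 2.2 = 4.54185 m below the surface.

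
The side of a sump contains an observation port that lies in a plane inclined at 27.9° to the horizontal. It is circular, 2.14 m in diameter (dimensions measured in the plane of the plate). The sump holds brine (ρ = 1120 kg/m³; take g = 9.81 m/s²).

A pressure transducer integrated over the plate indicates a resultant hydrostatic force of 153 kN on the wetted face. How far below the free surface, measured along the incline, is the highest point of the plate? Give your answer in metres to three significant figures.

γ = ρg = 1120 × 9.81 / 1000 = 10.9872 kN/m³.
A = π(1.07)² = 3.59681 m².
From F = γ·h_c·A, the centroid depth is h_c = 153/(10.9872 × 3.59681) = 3.87157 m.
Let θ = 27.9° be the plate's angle to the horizontal; measure y along the incline from where the plane meets the free surface. Vertical depth h = y·sinθ with sinθ = 0.467930.
Along the incline, y_c = h_c/sinθ = 3.87157/0.467930 = 8.27382 m.
The centroid is at the centre, 1.07 m below the top of the plate, so the highest point sits at y_top = 8.27382 − 1.07 = 7.20382 m along the incline.

y_top ≈ 7.20 m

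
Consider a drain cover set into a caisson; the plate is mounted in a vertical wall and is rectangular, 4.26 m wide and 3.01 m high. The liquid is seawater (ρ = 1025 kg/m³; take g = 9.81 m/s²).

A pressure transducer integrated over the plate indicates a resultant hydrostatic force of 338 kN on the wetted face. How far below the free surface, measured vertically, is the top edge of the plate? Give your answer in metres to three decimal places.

d_top ≈ 1.116 m

γ = ρg = 1025 × 9.81 / 1000 = 10.05525 kN/m³.
A = 4.26 × 3.01 = 12.8226 m².
From F = γ·h_c·A, the centroid depth is h_c = 338/(10.05525 × 12.8226) = 2.62149 m.
The centroid lies 3.01/2 = 1.505 m below the top edge, so the top edge sits at h_top = 2.62149 − 1.505 = 1.11649 m below the surface.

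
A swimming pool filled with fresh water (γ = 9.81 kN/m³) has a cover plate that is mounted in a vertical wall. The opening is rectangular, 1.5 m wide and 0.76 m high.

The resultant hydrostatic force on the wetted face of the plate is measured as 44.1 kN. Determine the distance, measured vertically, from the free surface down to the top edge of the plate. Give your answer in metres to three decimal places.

γ = 9.81 kN/m³.
A = 1.5 × 0.76 = 1.14 m².
From F = γ·h_c·A, the centroid depth is h_c = 44.1/(9.81 × 1.14) = 3.94334 m.
The centroid lies 0.76/2 = 0.38 m below the top edge, so the top edge sits at h_top = 3.94334 − 0.38 = 3.56334 m below the surface.

d_top ≈ 3.563 m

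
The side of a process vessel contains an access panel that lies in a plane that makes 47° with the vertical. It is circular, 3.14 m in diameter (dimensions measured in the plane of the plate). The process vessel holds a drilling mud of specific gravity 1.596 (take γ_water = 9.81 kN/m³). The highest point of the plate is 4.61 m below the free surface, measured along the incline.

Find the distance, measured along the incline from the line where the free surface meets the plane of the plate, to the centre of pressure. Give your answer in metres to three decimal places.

γ = 1.596 × 9.81 = 15.65676 kN/m³.
The plate makes 47° with the vertical, i.e. θ = 90° − 47° = 43° to the horizontal. Measuring y along the incline from the free-surface line, vertical depth h = y·sinθ with sinθ = 0.681998.
The centroid is at the centre, 1.57 m below the top of the plate, so y_c = 4.61 + 1.57 = 6.18 m and h_c = 6.18 × 0.681998 = 4.21475 m.
A = π(1.57)² = 7.74371 m².
Resultant F = γ·h_c·A = 15.65676 × 4.21475 × 7.74371 = 511.002 kN.
I_c = πr⁴/4 = π × 1.57⁴/4 = 4.77187 m⁴.
Centre of pressure: y_p = y_c + I_c/(y_c·A) = 6.18 + 4.77187/(6.18 × 7.74371) = 6.18 + 0.0997128 = 6.27971 m along the plane.

y_p = 6.280 m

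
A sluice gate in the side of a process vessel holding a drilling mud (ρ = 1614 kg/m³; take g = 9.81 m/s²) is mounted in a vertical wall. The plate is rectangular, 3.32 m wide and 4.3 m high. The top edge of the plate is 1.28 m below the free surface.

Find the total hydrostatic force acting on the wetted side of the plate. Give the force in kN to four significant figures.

F ≈ 775.3 kN

γ = ρg = 1614 × 9.81 / 1000 = 15.83334 kN/m³.
The centroid lies 4.3/2 = 2.15 m below the top edge, so the centroid depth is h_c = 1.28 + 2.15 = 3.43 m.
A = 3.32 × 4.3 = 14.276 m².
Resultant F = γ·h_c·A = 15.83334 × 3.43 × 14.276 = 775.306 kN.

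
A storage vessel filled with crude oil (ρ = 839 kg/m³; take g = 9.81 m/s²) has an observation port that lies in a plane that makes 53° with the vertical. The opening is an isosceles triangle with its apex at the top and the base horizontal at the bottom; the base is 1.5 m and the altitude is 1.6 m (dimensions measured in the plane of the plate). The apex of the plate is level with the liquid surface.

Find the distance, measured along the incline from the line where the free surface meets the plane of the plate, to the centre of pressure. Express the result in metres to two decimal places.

γ = ρg = 839 × 9.81 / 1000 = 8.23059 kN/m³.
The plate makes 53° with the vertical, i.e. θ = 90° − 53° = 37° to the horizontal. Measuring y along the incline from the free-surface line, vertical depth h = y·sinθ with sinθ = 0.601815.
With the apex up, the centroid sits 2h/3 = 2 × 1.6/3 = 1.06667 m below the apex, so y_c = 1.06667 m and h_c = 1.06667 × 0.601815 = 0.641938 m.
A = ½ × 1.5 × 1.6 = 1.2 m².
Resultant F = γ·h_c·A = 8.23059 × 0.641938 × 1.2 = 6.34023 kN.
I_c = b·h³/36 = 1.5 × 1.6³/36 = 0.170667 m⁴.
Centre of pressure: y_p = y_c + I_c/(y_c·A) = 1.06667 + 0.170667/(1.06667 × 1.2) = 1.06667 + 0.133333 = 1.2 m along the plane.

y_p = 1.20 m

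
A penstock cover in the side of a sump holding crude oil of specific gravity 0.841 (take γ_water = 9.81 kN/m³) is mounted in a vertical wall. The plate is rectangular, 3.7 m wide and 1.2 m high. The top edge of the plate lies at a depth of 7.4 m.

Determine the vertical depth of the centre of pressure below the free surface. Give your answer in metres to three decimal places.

γ = 0.841 × 9.81 = 8.25021 kN/m³.
The centroid lies 1.2/2 = 0.6 m below the top edge, so the centroid depth is h_c = 7.4 + 0.6 = 8 m.
A = 3.7 × 1.2 = 4.44 m².
Resultant F = γ·h_c·A = 8.25021 × 8 × 4.44 = 293.047 kN.
I_c = b·h³/12 = 3.7 × 1.2³/12 = 0.5328 m⁴.
Centre of pressure: y_p = y_c + I_c/(y_c·A) = 8 + 0.5328/(8 × 4.44) = 8 + 0.015 = 8.015 m along the plane.

h_p = 8.015 m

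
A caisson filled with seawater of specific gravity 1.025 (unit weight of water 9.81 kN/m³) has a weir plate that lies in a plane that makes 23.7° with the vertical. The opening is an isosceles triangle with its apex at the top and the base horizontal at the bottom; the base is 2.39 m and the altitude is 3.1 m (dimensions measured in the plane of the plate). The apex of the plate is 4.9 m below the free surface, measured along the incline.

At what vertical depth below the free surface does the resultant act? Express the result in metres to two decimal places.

γ = 1.025 × 9.81 = 10.05525 kN/m³.
The plate makes 23.7° with the vertical, i.e. θ = 90° − 23.7° = 66.3° to the horizontal. Measuring y along the incline from the free-surface line, vertical depth h = y·sinθ with sinθ = 0.915663.
With the apex up, the centroid sits 2h/3 = 2 × 3.1/3 = 2.06667 m below the apex, so y_c = 4.9 + 2.06667 = 6.96667 m and h_c = 6.96667 × 0.915663 = 6.37912 m.
A = ½ × 2.39 × 3.1 = 3.7045 m².
Resultant F = γ·h_c·A = 10.05525 × 6.37912 × 3.7045 = 237.62 kN.
I_c = b·h³/36 = 2.39 × 3.1³/36 = 1.97779 m⁴.
Centre of pressure: y_p = y_c + I_c/(y_c·A) = 6.96667 + 1.97779/(6.96667 × 3.7045) = 6.96667 + 0.0766347 = 7.0433 m along the plane.
Vertically, h_p = y_p·sinθ = 7.0433 × 0.915663 = 6.44929 m.

h_p = 6.45 m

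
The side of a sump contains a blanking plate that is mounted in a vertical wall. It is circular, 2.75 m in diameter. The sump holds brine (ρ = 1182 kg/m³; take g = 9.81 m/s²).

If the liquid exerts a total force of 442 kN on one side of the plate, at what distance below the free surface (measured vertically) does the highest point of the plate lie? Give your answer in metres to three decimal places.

d_top ≈ 5.043 m

γ = ρg = 1182 × 9.81 / 1000 = 11.59542 kN/m³.
A = π(1.375)² = 5.93957 m².
From F = γ·h_c·A, the centroid depth is h_c = 442/(11.59542 × 5.93957) = 6.41772 m.
The centroid is at the centre, 1.375 m below the top of the plate, so the highest point sits at h_top = 6.41772 − 1.375 = 5.04272 m below the surface.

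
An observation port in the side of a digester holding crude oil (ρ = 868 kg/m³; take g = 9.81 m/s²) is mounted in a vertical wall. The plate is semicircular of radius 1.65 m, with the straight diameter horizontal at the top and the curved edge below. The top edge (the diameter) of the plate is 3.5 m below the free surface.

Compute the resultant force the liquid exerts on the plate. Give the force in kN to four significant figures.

γ = ρg = 868 × 9.81 / 1000 = 8.51508 kN/m³.
The centroid of a semicircle lies 4r/(3π) = 0.700282 m from the diameter, here below the top edge, so the centroid depth is h_c = 3.5 + 0.700282 = 4.20028 m.
A = πr²/2 = π × 1.65²/2 = 4.27649 m².
Resultant F = γ·h_c·A = 8.51508 × 4.20028 × 4.27649 = 152.952 kN.

F ≈ 153.0 kN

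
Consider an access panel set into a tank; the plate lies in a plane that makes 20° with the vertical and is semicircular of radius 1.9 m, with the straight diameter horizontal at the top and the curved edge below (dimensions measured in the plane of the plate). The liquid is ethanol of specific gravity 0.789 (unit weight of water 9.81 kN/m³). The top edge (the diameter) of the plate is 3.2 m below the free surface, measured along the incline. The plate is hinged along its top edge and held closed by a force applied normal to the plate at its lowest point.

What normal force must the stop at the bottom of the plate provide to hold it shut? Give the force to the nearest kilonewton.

P ≈ 76 kN

γ = 0.789 × 9.81 = 7.74009 kN/m³.
The plate makes 20° with the vertical, i.e. θ = 90° − 20° = 70° to the horizontal. Measuring y along the incline from the free-surface line, vertical depth h = y·sinθ with sinθ = 0.939693.
The centroid of a semicircle lies 4r/(3π) = 0.806385 m from the diameter, here below the top edge, so y_c = 3.2 + 0.806385 = 4.00638 m and h_c = 4.00638 × 0.939693 = 3.76477 m.
A = πr²/2 = π × 1.9²/2 = 5.67057 m².
Resultant F = γ·h_c·A = 7.74009 × 3.76477 × 5.67057 = 165.238 kN.
I_c = (π/8 − 8/(9π))·r⁴ = 0.109757 × 1.9⁴ = 1.43036 m⁴.
Centre of pressure: y_p = y_c + I_c/(y_c·A) = 4.00638 + 1.43036/(4.00638 × 5.67057) = 4.00638 + 0.0629603 = 4.06934 m along the plane.
The resultant acts 0.806385 + 0.0629603 = 0.869345 m (along the plate) below the hinge at the top edge, so the moment about the hinge is M = F × 0.869345 = 165.238 × 0.869345 = 143.649 kN·m.
A normal force at the bottom, 1.9 m from the hinge, must supply this moment: P = 143.649/1.9 = 75.6047 kN.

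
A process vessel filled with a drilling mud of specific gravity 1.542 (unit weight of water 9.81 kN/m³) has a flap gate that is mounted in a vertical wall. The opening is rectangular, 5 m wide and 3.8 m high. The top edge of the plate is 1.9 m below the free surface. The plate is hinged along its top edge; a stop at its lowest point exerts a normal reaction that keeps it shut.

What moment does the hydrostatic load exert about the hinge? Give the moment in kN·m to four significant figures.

M ≈ 2421 kN·m

γ = 1.542 × 9.81 = 15.12702 kN/m³.
The centroid lies 3.8/2 = 1.9 m below the top edge, so the centroid depth is h_c = 1.9 + 1.9 = 3.8 m.
A = 5 × 3.8 = 19 m².
Resultant F = γ·h_c·A = 15.12702 × 3.8 × 19 = 1092.17 kN.
I_c = b·h³/12 = 5 × 3.8³/12 = 22.8633 m⁴.
Centre of pressure: y_p = y_c + I_c/(y_c·A) = 3.8 + 22.8633/(3.8 × 19) = 3.8 + 0.316666 = 4.11667 m along the plane.
The resultant acts 1.9 + 0.316666 = 2.21667 m (along the plate) below the hinge at the top edge, so the moment about the hinge is M = F × 2.21667 = 1092.17 × 2.21667 = 2420.98 kN·m.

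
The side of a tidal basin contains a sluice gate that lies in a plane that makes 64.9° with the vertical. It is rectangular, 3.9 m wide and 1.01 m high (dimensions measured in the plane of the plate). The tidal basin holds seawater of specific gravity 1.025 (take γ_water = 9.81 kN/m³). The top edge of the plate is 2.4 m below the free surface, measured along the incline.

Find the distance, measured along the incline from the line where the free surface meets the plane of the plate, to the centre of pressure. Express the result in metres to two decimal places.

γ = 1.025 × 9.81 = 10.05525 kN/m³.
The plate makes 64.9° with the vertical, i.e. θ = 90° − 64.9° = 25.1° to the horizontal. Measuring y along the incline from the free-surface line, vertical depth h = y·sinθ with sinθ = 0.424199.
The centroid lies 1.01/2 = 0.505 m below the top edge, so y_c = 2.4 + 0.505 = 2.905 m and h_c = 2.905 × 0.424199 = 1.2323 m.
A = 3.9 × 1.01 = 3.939 m².
Resultant F = γ·h_c·A = 10.05525 × 1.2323 × 3.939 = 48.8085 kN.
I_c = b·h³/12 = 3.9 × 1.01³/12 = 0.334848 m⁴.
Centre of pressure: y_p = y_c + I_c/(y_c·A) = 2.905 + 0.334848/(2.905 × 3.939) = 2.905 + 0.0292628 = 2.93426 m along the plane.

y_p = 2.93 m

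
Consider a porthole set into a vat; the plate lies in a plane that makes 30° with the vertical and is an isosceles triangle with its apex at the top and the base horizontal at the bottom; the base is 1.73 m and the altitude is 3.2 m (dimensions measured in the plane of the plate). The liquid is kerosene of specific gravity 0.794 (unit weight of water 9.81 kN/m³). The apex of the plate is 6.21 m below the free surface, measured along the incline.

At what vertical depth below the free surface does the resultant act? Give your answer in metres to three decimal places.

h_p = 7.285 m

γ = 0.794 × 9.81 = 7.78914 kN/m³.
The plate makes 30° with the vertical, i.e. θ = 90° − 30° = 60° to the horizontal. Measuring y along the incline from the free-surface line, vertical depth h = y·sinθ with sinθ = 0.866025.
With the apex up, the centroid sits 2h/3 = 2 × 3.2/3 = 2.13333 m below the apex, so y_c = 6.21 + 2.13333 = 8.34333 m and h_c = 8.34333 × 0.866025 = 7.22553 m.
A = ½ × 1.73 × 3.2 = 2.768 m².
Resultant F = γ·h_c·A = 7.78914 × 7.22553 × 2.768 = 155.785 kN.
I_c = b·h³/36 = 1.73 × 3.2³/36 = 1.57468 m⁴.
Centre of pressure: y_p = y_c + I_c/(y_c·A) = 8.34333 + 1.57468/(8.34333 × 2.768) = 8.34333 + 0.0681847 = 8.41151 m along the plane.
Vertically, h_p = y_p·sinθ = 8.41151 × 0.866025 = 7.28458 m.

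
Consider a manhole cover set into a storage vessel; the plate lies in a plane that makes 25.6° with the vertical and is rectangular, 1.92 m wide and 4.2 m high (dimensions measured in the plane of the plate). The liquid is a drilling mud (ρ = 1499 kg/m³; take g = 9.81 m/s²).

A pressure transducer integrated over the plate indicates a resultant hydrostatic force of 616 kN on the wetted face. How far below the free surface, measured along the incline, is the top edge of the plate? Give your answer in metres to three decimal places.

γ = ρg = 1499 × 9.81 / 1000 = 14.70519 kN/m³.
A = 1.92 × 4.2 = 8.064 m².
From F = γ·h_c·A, the centroid depth is h_c = 616/(14.70519 × 8.064) = 5.19469 m.
The plate makes 25.6° with the vertical, i.e. θ = 90° − 25.6° = 64.4° to the horizontal. Measuring y along the incline from the free-surface line, vertical depth h = y·sinθ with sinθ = 0.901833.
Along the incline, y_c = h_c/sinθ = 5.19469/0.901833 = 5.76015 m.
The centroid lies 4.2/2 = 2.1 m below the top edge, so the top edge sits at y_top = 5.76015 − 2.1 = 3.66015 m along the incline.

y_top ≈ 3.660 m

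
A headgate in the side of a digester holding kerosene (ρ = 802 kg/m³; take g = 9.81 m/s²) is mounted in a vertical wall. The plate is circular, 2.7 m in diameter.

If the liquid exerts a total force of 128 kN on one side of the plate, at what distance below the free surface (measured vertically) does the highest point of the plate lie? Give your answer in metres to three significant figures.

γ = ρg = 802 × 9.81 / 1000 = 7.86762 kN/m³.
A = π(1.35)² = 5.72555 m².
From F = γ·h_c·A, the centroid depth is h_c = 128/(7.86762 × 5.72555) = 2.84151 m.
The centroid is at the centre, 1.35 m below the top of the plate, so the highest point sits at h_top = 2.84151 − 1.35 = 1.49151 m below the surface.

d_top ≈ 1.49 m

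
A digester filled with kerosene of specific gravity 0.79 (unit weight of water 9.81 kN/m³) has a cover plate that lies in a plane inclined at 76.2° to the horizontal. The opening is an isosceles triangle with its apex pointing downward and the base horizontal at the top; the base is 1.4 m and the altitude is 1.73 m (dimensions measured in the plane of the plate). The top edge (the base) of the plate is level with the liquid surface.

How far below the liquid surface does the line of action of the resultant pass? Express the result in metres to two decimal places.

h_p = 0.84 m

γ = 0.79 × 9.81 = 7.7499 kN/m³.
Let θ = 76.2° be the plate's angle to the horizontal; measure y along the incline from where the plane meets the free surface. Vertical depth h = y·sinθ with sinθ = 0.971134.
With the apex down, the centroid sits h/3 = 1.73/3 = 0.576667 m below the base (the top edge), so y_c = 0.576667 m and h_c = 0.576667 × 0.971134 = 0.560021 m.
A = ½ × 1.4 × 1.73 = 1.211 m².
Resultant F = γ·h_c·A = 7.7499 × 0.560021 × 1.211 = 5.25587 kN.
I_c = b·h³/36 = 1.4 × 1.73³/36 = 0.201356 m⁴.
Centre of pressure: y_p = y_c + I_c/(y_c·A) = 0.576667 + 0.201356/(0.576667 × 1.211) = 0.576667 + 0.288334 = 0.865001 m along the plane.
Vertically, h_p = y_p·sinθ = 0.865001 × 0.971134 = 0.840032 m.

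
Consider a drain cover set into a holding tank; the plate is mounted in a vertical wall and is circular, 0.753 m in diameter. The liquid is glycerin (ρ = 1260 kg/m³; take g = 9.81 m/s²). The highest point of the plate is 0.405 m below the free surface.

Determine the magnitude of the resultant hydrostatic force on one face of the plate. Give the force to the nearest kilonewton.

F ≈ 4 kN

γ = ρg = 1260 × 9.81 / 1000 = 12.3606 kN/m³.
The centroid is at the centre, 0.3765 m below the top of the plate, so the centroid depth is h_c = 0.405 + 0.3765 = 0.7815 m.
A = π(0.3765)² = 0.445328 m².
Resultant F = γ·h_c·A = 12.3606 × 0.7815 × 0.445328 = 4.30178 kN.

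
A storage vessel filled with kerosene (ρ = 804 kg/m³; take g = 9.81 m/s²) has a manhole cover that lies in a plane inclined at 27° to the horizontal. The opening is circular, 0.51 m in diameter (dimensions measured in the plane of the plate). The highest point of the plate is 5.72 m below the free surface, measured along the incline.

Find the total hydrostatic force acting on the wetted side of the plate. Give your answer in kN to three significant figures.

γ = ρg = 804 × 9.81 / 1000 = 7.88724 kN/m³.
Let θ = 27° be the plate's angle to the horizontal; measure y along the incline from where the plane meets the free surface. Vertical depth h = y·sinθ with sinθ = 0.453990.
The centroid is at the centre, 0.255 m below the top of the plate, so y_c = 5.72 + 0.255 = 5.975 m and h_c = 5.975 × 0.453990 = 2.71259 m.
A = π(0.255)² = 0.204282 m².
Resultant F = γ·h_c·A = 7.88724 × 2.71259 × 0.204282 = 4.37058 kN.

F ≈ 4.37 kN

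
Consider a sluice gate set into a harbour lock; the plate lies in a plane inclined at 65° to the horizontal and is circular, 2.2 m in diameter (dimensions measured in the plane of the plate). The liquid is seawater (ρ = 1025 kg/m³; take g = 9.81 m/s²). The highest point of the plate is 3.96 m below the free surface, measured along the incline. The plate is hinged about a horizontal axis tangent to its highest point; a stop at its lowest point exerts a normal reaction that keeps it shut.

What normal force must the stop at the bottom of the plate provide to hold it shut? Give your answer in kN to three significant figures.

P ≈ 92.4 kN

γ = ρg = 1025 × 9.81 / 1000 = 10.05525 kN/m³.
Let θ = 65° be the plate's angle to the horizontal; measure y along the incline from where the plane meets the free surface. Vertical depth h = y·sinθ with sinθ = 0.906308.
The centroid is at the centre, 1.1 m below the top of the plate, so y_c = 3.96 + 1.1 = 5.06 m and h_c = 5.06 × 0.906308 = 4.58592 m.
A = π(1.1)² = 3.80133 m².
Resultant F = γ·h_c·A = 10.05525 × 4.58592 × 3.80133 = 175.289 kN.
I_c = πr⁴/4 = π × 1.1⁴/4 = 1.1499 m⁴.
Centre of pressure: y_p = y_c + I_c/(y_c·A) = 5.06 + 1.1499/(5.06 × 3.80133) = 5.06 + 0.0597825 = 5.11978 m along the plane.
The resultant acts 1.1 + 0.0597825 = 1.15978 m (along the plate) below the hinge at the top edge, so the moment about the hinge is M = F × 1.15978 = 175.289 × 1.15978 = 203.297 kN·m.
A normal force at the bottom, 2.2 m from the hinge, must supply this moment: P = 203.297/2.2 = 92.4077 kN.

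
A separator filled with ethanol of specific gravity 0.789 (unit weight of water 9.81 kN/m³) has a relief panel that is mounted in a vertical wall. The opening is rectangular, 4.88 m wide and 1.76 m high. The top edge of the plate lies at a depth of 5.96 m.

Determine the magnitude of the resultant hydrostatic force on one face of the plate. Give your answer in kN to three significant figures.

γ = 0.789 × 9.81 = 7.74009 kN/m³.
The centroid lies 1.76/2 = 0.88 m below the top edge, so the centroid depth is h_c = 5.96 + 0.88 = 6.84 m.
A = 4.88 × 1.76 = 8.5888 m².
Resultant F = γ·h_c·A = 7.74009 × 6.84 × 8.5888 = 454.71 kN.

F ≈ 455 kN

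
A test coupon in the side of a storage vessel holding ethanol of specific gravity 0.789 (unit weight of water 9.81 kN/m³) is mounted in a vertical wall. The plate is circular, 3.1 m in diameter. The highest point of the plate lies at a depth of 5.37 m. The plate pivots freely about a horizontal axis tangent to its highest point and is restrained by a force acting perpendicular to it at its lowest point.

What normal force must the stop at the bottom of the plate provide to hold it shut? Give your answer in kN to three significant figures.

γ = 0.789 × 9.81 = 7.74009 kN/m³.
The centroid is at the centre, 1.55 m below the top of the plate, so the centroid depth is h_c = 5.37 + 1.55 = 6.92 m.
A = π(1.55)² = 7.54768 m².
Resultant F = γ·h_c·A = 7.74009 × 6.92 × 7.54768 = 404.264 kN.
I_c = πr⁴/4 = π × 1.55⁴/4 = 4.53332 m⁴.
Centre of pressure: y_p = y_c + I_c/(y_c·A) = 6.92 + 4.53332/(6.92 × 7.54768) = 6.92 + 0.0867954 = 7.0068 m along the plane.
The resultant acts 1.55 + 0.0867954 = 1.6368 m (along the plate) below the hinge at the top edge, so the moment about the hinge is M = F × 1.6368 = 404.264 × 1.6368 = 661.699 kN·m.
A normal force at the bottom, 3.1 m from the hinge, must supply this moment: P = 661.699/3.1 = 213.451 kN.

P ≈ 213 kN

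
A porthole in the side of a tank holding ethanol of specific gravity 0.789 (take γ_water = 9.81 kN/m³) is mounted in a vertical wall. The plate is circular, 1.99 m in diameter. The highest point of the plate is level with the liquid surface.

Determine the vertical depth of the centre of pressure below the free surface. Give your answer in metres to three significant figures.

γ = 0.789 × 9.81 = 7.74009 kN/m³.
The centroid is at the centre, 0.995 m below the top of the plate, so the centroid depth is h_c = 0.995 m.
A = π(0.995)² = 3.11026 m².
Resultant F = γ·h_c·A = 7.74009 × 0.995 × 3.11026 = 23.9533 kN.
I_c = πr⁴/4 = π × 0.995⁴/4 = 0.769808 m⁴.
Centre of pressure: y_p = y_c + I_c/(y_c·A) = 0.995 + 0.769808/(0.995 × 3.11026) = 0.995 + 0.24875 = 1.24375 m along the plane.

h_p = 1.24 m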